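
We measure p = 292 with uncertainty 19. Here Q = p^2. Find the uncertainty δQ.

Relative error in a monomial: (δQ/Q)² = Σ (nᵢ · δxᵢ/xᵢ)².
  (2·δp/p)² = (2×0.0651)² = 0.0169
δQ/Q = √(0.0169) = 0.130
Q = 85300, so δQ = 0.130 × 85300 = 11100.

11100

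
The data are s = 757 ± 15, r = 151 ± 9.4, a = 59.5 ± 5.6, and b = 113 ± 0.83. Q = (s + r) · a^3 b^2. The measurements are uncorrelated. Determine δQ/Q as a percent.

Let u = s + r = 908. δu = √(δs² + δr²) = √(225 + 88.4) = 17.7, so δu/u = 0.0195.
Q is then a monomial in u, a, b:
δQ/Q = √((δu/u)² + (3·δa/a)² + (2·δb/b)²) = √(0.000380 + 0.0797 + 0.000216) = 0.283

28.3%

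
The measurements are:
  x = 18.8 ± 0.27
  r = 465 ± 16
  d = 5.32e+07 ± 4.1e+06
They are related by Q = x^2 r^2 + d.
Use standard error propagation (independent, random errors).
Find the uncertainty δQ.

Let p = x^2·r^2 = 7.64e+07. δp/p = √((2·δx/x)² + (2·δr/r)²) = √(0.000825 + 0.00474) = 0.0746, so δp = 5.7e+06.
Q = p + d: δQ = √(δp² + δd²) = √(3.25e+13 + 1.68e+13) = 7.02e+06

7.02e+06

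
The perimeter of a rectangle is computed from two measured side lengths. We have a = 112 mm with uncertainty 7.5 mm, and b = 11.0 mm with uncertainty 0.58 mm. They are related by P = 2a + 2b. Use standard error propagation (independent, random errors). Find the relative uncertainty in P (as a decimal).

0.0612

Sums and differences: (δP)² = Σ (cᵢ δxᵢ)².
  (2·δa)² = 225;  (2·δb)² = 1.35
δP = √(226) = 15.0 mm
P = 246 mm, so δP/P = 15.0/246 = 0.0612.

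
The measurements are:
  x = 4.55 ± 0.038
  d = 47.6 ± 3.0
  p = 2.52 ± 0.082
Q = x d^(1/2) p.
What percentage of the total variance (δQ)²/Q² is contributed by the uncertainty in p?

(δQ/Q)² = (1·δx/x)² + (½·δd/d)² + (1·δp/p)²
  x term: (1×0.00835)² = 6.98e-05
  d term: (0.5×0.0630)² = 0.000993
  p term: (1×0.0325)² = 0.00106
Total = 0.00212. Share from p = 0.00106/0.00212 = 0.499.

49.9%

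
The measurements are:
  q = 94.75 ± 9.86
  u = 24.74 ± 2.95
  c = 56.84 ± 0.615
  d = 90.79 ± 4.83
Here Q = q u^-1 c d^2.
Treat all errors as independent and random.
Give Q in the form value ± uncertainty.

Since Q is a product/quotient, work with relative uncertainties:
  (1·δq/q)² = (1×0.104)² = 0.0108;  (-1·δu/u)² = (-1×0.119)² = 0.0142;  (1·δc/c)² = (1×0.0108)² = 0.000117;  (2·δd/d)² = (2×0.0532)² = 0.0113
δQ/Q = √(0.0365) = 0.191
Q = 1.794e+06, so δQ = 0.191 × 1.794e+06 = 3.43e+05.

(1.794 ± 0.343) × 10^6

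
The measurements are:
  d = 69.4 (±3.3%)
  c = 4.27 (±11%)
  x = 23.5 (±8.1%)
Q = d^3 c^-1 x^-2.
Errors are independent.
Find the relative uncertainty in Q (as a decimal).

Q is a product of powers, so relative uncertainties combine in quadrature:
  (3·δd/d)² = (3×0.0330)² = 0.00980;  (-1·δc/c)² = (-1×0.110)² = 0.0121;  (-2·δx/x)² = (-2×0.0810)² = 0.0262
δQ/Q = √(0.0481) = 0.219

0.219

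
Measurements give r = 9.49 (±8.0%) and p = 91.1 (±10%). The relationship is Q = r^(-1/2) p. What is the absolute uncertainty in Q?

3.19

Relative error in a monomial: (δQ/Q)² = Σ (nᵢ · δxᵢ/xᵢ)².
  (−½·δr/r)² = (-0.5×0.0800)² = 0.00160;  (1·δp/p)² = (1×0.100)² = 0.0100
δQ/Q = √(0.0116) = 0.108
Q = 29.6, so δQ = 0.108 × 29.6 = 3.19.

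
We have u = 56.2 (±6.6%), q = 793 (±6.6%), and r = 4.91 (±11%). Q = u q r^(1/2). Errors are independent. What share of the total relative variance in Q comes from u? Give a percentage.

37.1%

(δQ/Q)² = (1·δu/u)² + (1·δq/q)² + (½·δr/r)²
  u term: (1×0.0660)² = 0.00436
  q term: (1×0.0660)² = 0.00436
  r term: (0.5×0.110)² = 0.00302
Total = 0.0117. Share from u = 0.00436/0.0117 = 0.371.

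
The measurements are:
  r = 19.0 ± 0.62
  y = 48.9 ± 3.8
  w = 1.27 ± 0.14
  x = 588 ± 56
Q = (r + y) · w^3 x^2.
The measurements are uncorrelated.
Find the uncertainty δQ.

1.86e+07

Let u = r + y = 67.9. δu = √(δr² + δy²) = √(0.384 + 14.4) = 3.85, so δu/u = 0.0567.
Q is then a monomial in u, w, x:
δQ/Q = √((δu/u)² + (3·δw/w)² + (2·δx/x)²) = √(0.00322 + 0.109 + 0.0363) = 0.386
Q = 4.81e+07, so δQ = 0.386 × 4.81e+07 = 1.86e+07.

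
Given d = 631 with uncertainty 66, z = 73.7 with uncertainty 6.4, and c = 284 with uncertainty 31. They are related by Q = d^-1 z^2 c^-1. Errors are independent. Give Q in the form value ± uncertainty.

0.0303 ± 0.00698

Each factor contributes (exponent × relative error)² to (δQ/Q)²:
  (-1·δd/d)² = (-1×0.105)² = 0.0109;  (2·δz/z)² = (2×0.0868)² = 0.0302;  (-1·δc/c)² = (-1×0.109)² = 0.0119
δQ/Q = √(0.0530) = 0.230
Q = 0.0303, so δQ = 0.230 × 0.0303 = 0.00698.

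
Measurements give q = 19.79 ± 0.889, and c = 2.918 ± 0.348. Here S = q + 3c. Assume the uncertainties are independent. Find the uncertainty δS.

1.37

Absolute uncertainties add in quadrature for a linear combination:
  (δq)² = 0.790;  (3·δc)² = 1.09
δS = √(1.88) = 1.37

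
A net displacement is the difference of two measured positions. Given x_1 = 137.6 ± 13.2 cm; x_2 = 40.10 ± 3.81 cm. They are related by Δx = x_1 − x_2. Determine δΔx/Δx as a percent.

14.1%

Sums and differences: (δΔx)² = Σ (cᵢ δxᵢ)².
  (δx_1)² = 174;  (δx_2)² = 14.5
δΔx = √(189) = 13.7 cm
Δx = 97.50 cm, so δΔx/Δx = 13.7/97.50 = 0.141.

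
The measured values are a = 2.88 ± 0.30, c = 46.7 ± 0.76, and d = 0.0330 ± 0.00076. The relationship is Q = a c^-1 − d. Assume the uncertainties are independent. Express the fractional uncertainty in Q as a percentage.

22.8%

Let p = a·c^-1 = 0.0617. δp/p = √((1·δa/a)² + (-1·δc/c)²) = √(0.0109 + 0.000265) = 0.105, so δp = 0.00650.
Q = p − d: δQ = √(δp² + δd²) = √(4.23e-05 + 5.78e-07) = 0.00655
Q = 0.0287, so δQ/Q = 0.00655/0.0287 = 0.228.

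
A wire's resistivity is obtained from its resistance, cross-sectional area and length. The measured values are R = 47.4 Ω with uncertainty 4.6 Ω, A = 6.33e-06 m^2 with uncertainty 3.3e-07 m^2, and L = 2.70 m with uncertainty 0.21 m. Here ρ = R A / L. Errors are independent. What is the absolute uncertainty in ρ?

1.5e-05 Ω·m

Products/powers → add relative errors in quadrature, weighted by exponent:
  (1·δR/R)² = (1×0.0970)² = 0.00942;  (1·δA/A)² = (1×0.0521)² = 0.00272;  (-1·δL/L)² = (-1×0.0778)² = 0.00605
δρ/ρ = √(0.0182) = 0.135
ρ = 0.000111 Ω·m, so δρ = 0.135 × 0.000111 = 1.5e-05 Ω·m.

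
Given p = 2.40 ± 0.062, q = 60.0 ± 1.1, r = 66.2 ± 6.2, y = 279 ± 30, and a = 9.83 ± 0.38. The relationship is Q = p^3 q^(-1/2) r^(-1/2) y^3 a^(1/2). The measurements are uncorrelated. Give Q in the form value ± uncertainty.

(1.49 ± 0.501) × 10^7

Relative error in a monomial: (δQ/Q)² = Σ (nᵢ · δxᵢ/xᵢ)².
  (3·δp/p)² = (3×0.0258)² = 0.00601;  (−½·δq/q)² = (-0.5×0.0183)² = 8.4e-05;  (−½·δr/r)² = (-0.5×0.0937)² = 0.00219;  (3·δy/y)² = (3×0.108)² = 0.104;  (½·δa/a)² = (0.5×0.0387)² = 0.000374
δQ/Q = √(0.113) = 0.336
Q = 1.49e+07, so δQ = 0.336 × 1.49e+07 = 5.01e+06.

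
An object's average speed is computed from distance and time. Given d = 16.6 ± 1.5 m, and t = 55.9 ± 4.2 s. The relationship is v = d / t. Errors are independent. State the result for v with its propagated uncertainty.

0.297 ± 0.0349 m/s

Relative error in a monomial: (δv/v)² = Σ (nᵢ · δxᵢ/xᵢ)².
  (1·δd/d)² = (1×0.0904)² = 0.00817;  (-1·δt/t)² = (-1×0.0751)² = 0.00565
δv/v = √(0.0138) = 0.118
v = 0.297 m/s, so δv = 0.118 × 0.297 = 0.0349 m/s.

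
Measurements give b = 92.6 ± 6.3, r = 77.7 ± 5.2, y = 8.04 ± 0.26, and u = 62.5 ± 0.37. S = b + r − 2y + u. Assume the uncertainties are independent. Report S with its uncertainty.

For a sum/difference, combine absolute errors in quadrature:
  (δb)² = 39.7;  (δr)² = 27.0;  (2·δy)² = 0.270;  (δu)² = 0.137
δS = √(67.1) = 8.19
S = 217.

217 ± 8.19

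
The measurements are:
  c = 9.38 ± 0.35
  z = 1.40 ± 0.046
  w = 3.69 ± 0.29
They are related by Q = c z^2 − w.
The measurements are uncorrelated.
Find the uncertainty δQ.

1.42

Let p = c·z^2 = 18.4. δp/p = √((1·δc/c)² + (2·δz/z)²) = √(0.00139 + 0.00432) = 0.0756, so δp = 1.39.
Q = p − w: δQ = √(δp² + δw²) = √(1.93 + 0.0841) = 1.42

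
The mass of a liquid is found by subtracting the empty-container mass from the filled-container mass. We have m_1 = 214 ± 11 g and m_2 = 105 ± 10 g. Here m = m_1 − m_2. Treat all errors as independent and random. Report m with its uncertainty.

109 ± 14.9 g

m is a linear combination, so absolute uncertainties add in quadrature:
  (δm_1)² = 121;  (δm_2)² = 100
δm = √(221) = 14.9 g
m = 109 g.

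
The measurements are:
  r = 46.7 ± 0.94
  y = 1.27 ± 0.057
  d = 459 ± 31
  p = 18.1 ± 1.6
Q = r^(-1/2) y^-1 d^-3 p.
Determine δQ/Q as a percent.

Each factor contributes (exponent × relative error)² to (δQ/Q)²:
  (−½·δr/r)² = (-0.5×0.0201)² = 0.000101;  (-1·δy/y)² = (-1×0.0449)² = 0.00201;  (-3·δd/d)² = (-3×0.0675)² = 0.0411;  (1·δp/p)² = (1×0.0884)² = 0.00781
δQ/Q = √(0.0510) = 0.226

22.6%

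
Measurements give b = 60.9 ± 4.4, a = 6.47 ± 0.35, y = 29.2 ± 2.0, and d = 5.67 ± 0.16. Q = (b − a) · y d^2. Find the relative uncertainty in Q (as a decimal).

0.120

Let u = b − a = 54.4. δu = √(δb² + δa²) = √(19.4 + 0.122) = 4.41, so δu/u = 0.0811.
Q is then a monomial in u, y, d:
δQ/Q = √((δu/u)² + (1·δy/y)² + (2·δd/d)²) = √(0.00658 + 0.00469 + 0.00319) = 0.120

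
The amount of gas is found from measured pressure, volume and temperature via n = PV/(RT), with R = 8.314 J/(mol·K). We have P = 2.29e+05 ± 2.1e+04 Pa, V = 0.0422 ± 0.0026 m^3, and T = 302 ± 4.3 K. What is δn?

Products/powers → add relative errors in quadrature, weighted by exponent:
  (1·δP/P)² = (1×0.0917)² = 0.00841;  (1·δV/V)² = (1×0.0616)² = 0.00380;  (-1·δT/T)² = (-1×0.0142)² = 0.000203
δn/n = √(0.0124) = 0.111
n = 3.85 mol, so δn = 0.111 × 3.85 = 0.429 mol.

0.429 mol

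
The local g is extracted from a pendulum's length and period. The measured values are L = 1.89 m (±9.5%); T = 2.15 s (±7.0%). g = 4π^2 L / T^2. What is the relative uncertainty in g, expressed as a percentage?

Each factor contributes (exponent × relative error)² to (δg/g)²:
  (1·δL/L)² = (1×0.0950)² = 0.00903;  (-2·δT/T)² = (-2×0.0700)² = 0.0196
δg/g = √(0.0286) = 0.169

16.9%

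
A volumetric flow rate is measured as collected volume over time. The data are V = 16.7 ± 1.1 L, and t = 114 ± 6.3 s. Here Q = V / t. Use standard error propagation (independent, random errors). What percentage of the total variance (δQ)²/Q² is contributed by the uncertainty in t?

(δQ/Q)² = (1·δV/V)² + (-1·δt/t)²
  V term: (1×0.0659)² = 0.00434
  t term: (-1×0.0553)² = 0.00305
Total = 0.00739. Share from t = 0.00305/0.00739 = 0.413.

41.3%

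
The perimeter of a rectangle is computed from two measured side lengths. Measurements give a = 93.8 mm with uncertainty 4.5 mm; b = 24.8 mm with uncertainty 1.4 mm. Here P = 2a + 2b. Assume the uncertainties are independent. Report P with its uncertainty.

Each term contributes (cᵢ δxᵢ)² to (δP)²:
  (2·δa)² = 81.0;  (2·δb)² = 7.84
δP = √(88.8) = 9.43 mm
P = 237 mm.

237 ± 9.43 mm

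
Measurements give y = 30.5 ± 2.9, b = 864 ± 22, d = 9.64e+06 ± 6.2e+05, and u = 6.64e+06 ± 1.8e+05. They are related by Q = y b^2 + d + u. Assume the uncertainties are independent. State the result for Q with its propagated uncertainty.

(3.90 ± 0.254) × 10^7

Let p = y·b^2 = 2.28e+07. δp/p = √((1·δy/y)² + (2·δb/b)²) = √(0.00904 + 0.00259) = 0.108, so δp = 2.46e+06.
Q = p + d + u: δQ = √(δp² + δd² + δu²) = √(6.03e+12 + 3.84e+11 + 3.24e+10) = 2.54e+06
Q = 3.9e+07.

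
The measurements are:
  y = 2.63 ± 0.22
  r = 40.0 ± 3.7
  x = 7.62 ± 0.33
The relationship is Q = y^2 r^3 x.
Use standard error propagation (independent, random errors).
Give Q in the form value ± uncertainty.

For a monomial Q ∝ y^2, r^3, x, fractional errors add in quadrature:
  (2·δy/y)² = (2×0.0837)² = 0.0280;  (3·δr/r)² = (3×0.0925)² = 0.0770;  (1·δx/x)² = (1×0.0433)² = 0.00188
δQ/Q = √(0.107) = 0.327
Q = 3.37e+06, so δQ = 0.327 × 3.37e+06 = 1.1e+06.

(3.37 ± 1.10) × 10^6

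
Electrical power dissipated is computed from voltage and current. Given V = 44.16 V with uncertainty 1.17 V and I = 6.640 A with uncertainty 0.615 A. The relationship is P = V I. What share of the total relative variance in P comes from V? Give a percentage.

7.56%

(δP/P)² = (1·δV/V)² + (1·δI/I)²
  V term: (1×0.0265)² = 0.000702
  I term: (1×0.0926)² = 0.00858
Total = 0.00928. Share from V = 0.000702/0.00928 = 0.0756.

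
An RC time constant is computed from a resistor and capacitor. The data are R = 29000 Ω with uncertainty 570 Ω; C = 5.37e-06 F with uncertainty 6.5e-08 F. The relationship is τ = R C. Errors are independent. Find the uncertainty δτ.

0.00359 s

τ is a product of powers, so relative uncertainties combine in quadrature:
  (1·δR/R)² = (1×0.0197)² = 0.000386;  (1·δC/C)² = (1×0.0121)² = 0.000147
δτ/τ = √(0.000533) = 0.0231
τ = 0.156 s, so δτ = 0.0231 × 0.156 = 0.00359 s.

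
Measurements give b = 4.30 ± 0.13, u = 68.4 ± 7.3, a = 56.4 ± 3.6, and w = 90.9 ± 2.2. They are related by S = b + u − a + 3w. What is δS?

For a sum/difference, combine absolute errors in quadrature:
  (δb)² = 0.0169;  (δu)² = 53.3;  (δa)² = 13.0;  (3·δw)² = 43.6
δS = √(110) = 10.5

10.5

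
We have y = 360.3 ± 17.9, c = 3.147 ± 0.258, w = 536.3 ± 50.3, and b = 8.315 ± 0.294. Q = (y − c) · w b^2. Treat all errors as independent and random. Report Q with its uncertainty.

(1.324 ± 0.169) × 10^7

Let u = y − c = 357.2. δu = √(δy² + δc²) = √(320 + 0.0666) = 17.9, so δu/u = 0.0501.
Q is then a monomial in u, w, b:
δQ/Q = √((δu/u)² + (1·δw/w)² + (2·δb/b)²) = √(0.00251 + 0.00880 + 0.00500) = 0.128
Q = 1.324e+07, so δQ = 0.128 × 1.324e+07 = 1.69e+06.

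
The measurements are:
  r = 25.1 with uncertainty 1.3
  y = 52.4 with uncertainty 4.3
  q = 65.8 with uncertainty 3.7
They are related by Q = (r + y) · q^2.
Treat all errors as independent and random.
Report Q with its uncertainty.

(3.36 ± 0.425) × 10^5

Let u = r + y = 77.5. δu = √(δr² + δy²) = √(1.69 + 18.5) = 4.49, so δu/u = 0.0580.
Q is then a monomial in u, q:
δQ/Q = √((δu/u)² + (2·δq/q)²) = √(0.00336 + 0.0126) = 0.127
Q = 3.36e+05, so δQ = 0.127 × 3.36e+05 = 42500.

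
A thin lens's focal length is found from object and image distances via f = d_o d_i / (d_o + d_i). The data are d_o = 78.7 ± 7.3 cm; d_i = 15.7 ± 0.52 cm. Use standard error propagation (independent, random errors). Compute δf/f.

0.0316

∂f/∂d_o = (d_i/(d_o+d_i))² = 0.0277;  ∂f/∂d_i = (d_o/(d_o+d_i))² = 0.695
δf = √((∂f/∂d_o · δd_o)² + (∂f/∂d_i · δd_i)²) = √(0.0408 + 0.131) = 0.414 cm
f = 13.1 cm, so δf/f = 0.414/13.1 = 0.0316.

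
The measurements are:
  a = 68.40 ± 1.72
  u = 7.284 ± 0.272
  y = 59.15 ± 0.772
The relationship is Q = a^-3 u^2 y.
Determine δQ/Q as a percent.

10.7%

Q is a product of powers, so relative uncertainties combine in quadrature:
  (-3·δa/a)² = (-3×0.0251)² = 0.00569;  (2·δu/u)² = (2×0.0373)² = 0.00558;  (1·δy/y)² = (1×0.0131)² = 0.000170
δQ/Q = √(0.0114) = 0.107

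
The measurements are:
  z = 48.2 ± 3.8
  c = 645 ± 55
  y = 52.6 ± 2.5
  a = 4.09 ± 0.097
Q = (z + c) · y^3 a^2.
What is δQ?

Let u = z + c = 693. δu = √(δz² + δc²) = √(14.4 + 3020) = 55.1, so δu/u = 0.0795.
Q is then a monomial in u, y, a:
δQ/Q = √((δu/u)² + (3·δy/y)² + (2·δa/a)²) = √(0.00633 + 0.0203 + 0.00225) = 0.170
Q = 1.69e+09, so δQ = 0.170 × 1.69e+09 = 2.87e+08.

2.87e+08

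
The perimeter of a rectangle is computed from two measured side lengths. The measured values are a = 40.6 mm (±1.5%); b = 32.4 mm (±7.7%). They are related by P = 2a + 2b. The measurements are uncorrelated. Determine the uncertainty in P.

5.14 mm

For a sum/difference, combine absolute errors in quadrature:
  (2·δa)² = 1.48;  (2·δb)² = 24.9
δP = √(26.4) = 5.14 mm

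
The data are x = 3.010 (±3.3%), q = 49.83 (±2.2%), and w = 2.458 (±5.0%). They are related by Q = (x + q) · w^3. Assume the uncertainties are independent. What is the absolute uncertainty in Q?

119

Let u = x + q = 52.84. δu = √(δx² + δq²) = √(0.00987 + 1.20) = 1.10, so δu/u = 0.0208.
Q is then a monomial in u, w:
δQ/Q = √((δu/u)² + (3·δw/w)²) = √(0.000434 + 0.0225) = 0.151
Q = 784.7, so δQ = 0.151 × 784.7 = 119.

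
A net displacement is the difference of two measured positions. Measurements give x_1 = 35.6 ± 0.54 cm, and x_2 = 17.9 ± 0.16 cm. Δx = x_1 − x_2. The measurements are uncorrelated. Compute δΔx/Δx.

0.0318

For a sum/difference, combine absolute errors in quadrature:
  (δx_1)² = 0.292;  (δx_2)² = 0.0256
δΔx = √(0.317) = 0.563 cm
Δx = 17.7 cm, so δΔx/Δx = 0.563/17.7 = 0.0318.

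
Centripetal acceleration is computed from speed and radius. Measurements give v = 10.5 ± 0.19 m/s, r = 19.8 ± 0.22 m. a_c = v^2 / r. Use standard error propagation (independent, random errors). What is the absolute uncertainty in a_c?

a_c is a product of powers, so relative uncertainties combine in quadrature:
  (2·δv/v)² = (2×0.0181)² = 0.00131;  (-1·δr/r)² = (-1×0.0111)² = 0.000123
δa_c/a_c = √(0.00143) = 0.0379
a_c = 5.57 m/s^2, so δa_c = 0.0379 × 5.57 = 0.211 m/s^2.

0.211 m/s^2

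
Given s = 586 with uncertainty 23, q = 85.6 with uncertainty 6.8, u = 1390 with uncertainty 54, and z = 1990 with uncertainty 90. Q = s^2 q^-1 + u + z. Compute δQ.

Let p = s^2·q^-1 = 4010. δp/p = √((2·δs/s)² + (-1·δq/q)²) = √(0.00616 + 0.00631) = 0.112, so δp = 448.
Q = p + u + z: δQ = √(δp² + δu² + δz²) = √(2.01e+05 + 2920 + 8100) = 460

460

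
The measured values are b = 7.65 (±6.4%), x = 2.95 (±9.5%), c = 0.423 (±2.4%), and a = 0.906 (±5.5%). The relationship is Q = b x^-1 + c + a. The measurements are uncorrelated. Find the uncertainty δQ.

Let p = b·x^-1 = 2.59. δp/p = √((1·δb/b)² + (-1·δx/x)²) = √(0.00410 + 0.00902) = 0.115, so δp = 0.297.
Q = p + c + a: δQ = √(δp² + δc² + δa²) = √(0.0882 + 0.000103 + 0.00248) = 0.301

0.301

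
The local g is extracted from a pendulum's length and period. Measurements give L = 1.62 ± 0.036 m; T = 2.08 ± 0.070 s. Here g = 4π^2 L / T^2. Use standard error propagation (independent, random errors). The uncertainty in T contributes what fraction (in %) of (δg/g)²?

90.2%

(δg/g)² = (1·δL/L)² + (-2·δT/T)²
  L term: (1×0.0222)² = 0.000494
  T term: (-2×0.0337)² = 0.00453
Total = 0.00502. Share from T = 0.00453/0.00502 = 0.902.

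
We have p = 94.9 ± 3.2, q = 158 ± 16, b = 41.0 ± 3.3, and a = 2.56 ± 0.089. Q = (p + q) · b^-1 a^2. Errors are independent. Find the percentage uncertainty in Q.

12.4%

Let u = p + q = 253. δu = √(δp² + δq²) = √(10.2 + 256) = 16.3, so δu/u = 0.0645.
Q is then a monomial in u, b, a:
δQ/Q = √((δu/u)² + (-1·δb/b)² + (2·δa/a)²) = √(0.00416 + 0.00648 + 0.00483) = 0.124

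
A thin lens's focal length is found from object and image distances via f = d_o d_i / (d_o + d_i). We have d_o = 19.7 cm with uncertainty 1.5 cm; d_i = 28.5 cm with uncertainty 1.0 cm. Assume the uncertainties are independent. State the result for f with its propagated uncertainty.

∂f/∂d_o = (d_i/(d_o+d_i))² = 0.350;  ∂f/∂d_i = (d_o/(d_o+d_i))² = 0.167
δf = √((∂f/∂d_o · δd_o)² + (∂f/∂d_i · δd_i)²) = √(0.275 + 0.0279) = 0.550 cm
f = 11.6 cm.

11.6 ± 0.550 cm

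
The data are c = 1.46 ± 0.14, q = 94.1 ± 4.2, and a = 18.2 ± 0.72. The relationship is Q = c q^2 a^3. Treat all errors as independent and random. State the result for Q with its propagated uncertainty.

(7.79 ± 1.38) × 10^7

Each factor contributes (exponent × relative error)² to (δQ/Q)²:
  (1·δc/c)² = (1×0.0959)² = 0.00919;  (2·δq/q)² = (2×0.0446)² = 0.00797;  (3·δa/a)² = (3×0.0396)² = 0.0141
δQ/Q = √(0.0312) = 0.177
Q = 7.79e+07, so δQ = 0.177 × 7.79e+07 = 1.38e+07.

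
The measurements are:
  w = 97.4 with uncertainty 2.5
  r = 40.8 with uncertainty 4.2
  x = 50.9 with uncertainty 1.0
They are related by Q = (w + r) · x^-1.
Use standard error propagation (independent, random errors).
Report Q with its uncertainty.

2.72 ± 0.110

Let u = w + r = 138. δu = √(δw² + δr²) = √(6.25 + 17.6) = 4.89, so δu/u = 0.0354.
Q is then a monomial in u, x:
δQ/Q = √((δu/u)² + (-1·δx/x)²) = √(0.00125 + 0.000386) = 0.0405
Q = 2.72, so δQ = 0.0405 × 2.72 = 0.110.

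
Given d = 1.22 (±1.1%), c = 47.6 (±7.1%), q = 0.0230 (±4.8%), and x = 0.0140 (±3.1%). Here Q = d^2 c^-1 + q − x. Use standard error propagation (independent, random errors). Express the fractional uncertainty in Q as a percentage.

6.48%

Let p = d^2·c^-1 = 0.0313. δp/p = √((2·δd/d)² + (-1·δc/c)²) = √(0.000484 + 0.00504) = 0.0743, so δp = 0.00232.
Q = p + q − x: δQ = √(δp² + δq² + δx²) = √(5.4e-06 + 1.22e-06 + 1.88e-07) = 0.00261
Q = 0.0403, so δQ/Q = 0.00261/0.0403 = 0.0648.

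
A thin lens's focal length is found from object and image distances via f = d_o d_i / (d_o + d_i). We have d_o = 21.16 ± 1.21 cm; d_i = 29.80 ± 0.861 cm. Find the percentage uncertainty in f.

∂f/∂d_o = (d_i/(d_o+d_i))² = 0.342;  ∂f/∂d_i = (d_o/(d_o+d_i))² = 0.172
δf = √((∂f/∂d_o · δd_o)² + (∂f/∂d_i · δd_i)²) = √(0.171 + 0.0220) = 0.440 cm
f = 12.37 cm, so δf/f = 0.440/12.37 = 0.0355.

3.55%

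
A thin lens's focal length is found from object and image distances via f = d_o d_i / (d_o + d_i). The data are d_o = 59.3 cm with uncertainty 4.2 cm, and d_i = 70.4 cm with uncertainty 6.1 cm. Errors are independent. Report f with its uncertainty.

32.2 ± 1.78 cm

∂f/∂d_o = (d_i/(d_o+d_i))² = 0.295;  ∂f/∂d_i = (d_o/(d_o+d_i))² = 0.209
δf = √((∂f/∂d_o · δd_o)² + (∂f/∂d_i · δd_i)²) = √(1.53 + 1.63) = 1.78 cm
f = 32.2 cm.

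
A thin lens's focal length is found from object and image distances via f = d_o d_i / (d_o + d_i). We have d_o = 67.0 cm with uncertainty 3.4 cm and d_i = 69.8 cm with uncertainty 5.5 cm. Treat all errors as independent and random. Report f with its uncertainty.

∂f/∂d_o = (d_i/(d_o+d_i))² = 0.260;  ∂f/∂d_i = (d_o/(d_o+d_i))² = 0.240
δf = √((∂f/∂d_o · δd_o)² + (∂f/∂d_i · δd_i)²) = √(0.783 + 1.74) = 1.59 cm
f = 34.2 cm.

34.2 ± 1.59 cm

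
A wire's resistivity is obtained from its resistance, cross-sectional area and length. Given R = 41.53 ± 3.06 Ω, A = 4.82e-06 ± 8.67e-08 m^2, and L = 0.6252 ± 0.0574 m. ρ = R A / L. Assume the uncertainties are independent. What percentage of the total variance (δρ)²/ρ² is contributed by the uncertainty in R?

38.3%

(δρ/ρ)² = (1·δR/R)² + (1·δA/A)² + (-1·δL/L)²
  R term: (1×0.0737)² = 0.00543
  A term: (1×0.0180)² = 0.000324
  L term: (-1×0.0918)² = 0.00843
Total = 0.0142. Share from R = 0.00543/0.0142 = 0.383.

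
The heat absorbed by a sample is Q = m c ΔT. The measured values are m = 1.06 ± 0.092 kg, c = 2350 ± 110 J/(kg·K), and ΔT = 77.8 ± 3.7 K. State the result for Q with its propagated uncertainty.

(1.94 ± 0.212) × 10^5 J

Since Q is a product/quotient, work with relative uncertainties:
  (1·δm/m)² = (1×0.0868)² = 0.00753;  (1·δc/c)² = (1×0.0468)² = 0.00219;  (1·δΔT/ΔT)² = (1×0.0476)² = 0.00226
δQ/Q = √(0.0120) = 0.109
Q = 1.94e+05 J, so δQ = 0.109 × 1.94e+05 = 21200 J.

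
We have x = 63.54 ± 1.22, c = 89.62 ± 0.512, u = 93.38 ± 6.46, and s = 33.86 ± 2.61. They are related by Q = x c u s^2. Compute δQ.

1.04e+08

Relative error in a monomial: (δQ/Q)² = Σ (nᵢ · δxᵢ/xᵢ)².
  (1·δx/x)² = (1×0.0192)² = 0.000369;  (1·δc/c)² = (1×0.00571)² = 3.26e-05;  (1·δu/u)² = (1×0.0692)² = 0.00479;  (2·δs/s)² = (2×0.0771)² = 0.0238
δQ/Q = √(0.0290) = 0.170
Q = 6.096e+08, so δQ = 0.170 × 6.096e+08 = 1.04e+08.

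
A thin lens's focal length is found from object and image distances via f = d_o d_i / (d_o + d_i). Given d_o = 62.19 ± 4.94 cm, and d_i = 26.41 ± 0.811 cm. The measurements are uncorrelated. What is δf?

∂f/∂d_o = (d_i/(d_o+d_i))² = 0.0889;  ∂f/∂d_i = (d_o/(d_o+d_i))² = 0.493
δf = √((∂f/∂d_o · δd_o)² + (∂f/∂d_i · δd_i)²) = √(0.193 + 0.160) = 0.594 cm

0.594 cm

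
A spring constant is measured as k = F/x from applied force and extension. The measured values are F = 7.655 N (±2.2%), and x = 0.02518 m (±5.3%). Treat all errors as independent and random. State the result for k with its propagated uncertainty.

Products/powers → add relative errors in quadrature, weighted by exponent:
  (1·δF/F)² = (1×0.0220)² = 0.000484;  (-1·δx/x)² = (-1×0.0530)² = 0.00281
δk/k = √(0.00329) = 0.0574
k = 304.0 N/m, so δk = 0.0574 × 304.0 = 17.4 N/m.

304.0 ± 17.4 N/m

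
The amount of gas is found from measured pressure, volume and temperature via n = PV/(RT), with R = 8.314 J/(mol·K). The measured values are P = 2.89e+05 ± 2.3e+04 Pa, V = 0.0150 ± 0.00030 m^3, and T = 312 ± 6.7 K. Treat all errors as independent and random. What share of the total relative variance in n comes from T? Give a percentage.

(δn/n)² = (1·δP/P)² + (1·δV/V)² + (-1·δT/T)²
  P term: (1×0.0796)² = 0.00633
  V term: (1×0.0200)² = 0.000400
  T term: (-1×0.0215)² = 0.000461
Total = 0.00719. Share from T = 0.000461/0.00719 = 0.0641.

6.41%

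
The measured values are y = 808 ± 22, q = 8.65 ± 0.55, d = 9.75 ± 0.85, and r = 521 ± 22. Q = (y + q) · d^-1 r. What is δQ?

Let u = y + q = 817. δu = √(δy² + δq²) = √(484 + 0.303) = 22.0, so δu/u = 0.0269.
Q is then a monomial in u, d, r:
δQ/Q = √((δu/u)² + (-1·δd/d)² + (1·δr/r)²) = √(0.000726 + 0.00760 + 0.00178) = 0.101
Q = 43600, so δQ = 0.101 × 43600 = 4390.

4390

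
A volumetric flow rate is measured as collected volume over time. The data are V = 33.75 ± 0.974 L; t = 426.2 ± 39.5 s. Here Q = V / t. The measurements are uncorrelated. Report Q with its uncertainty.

0.07919 ± 0.00769 L/s

Q is a product of powers, so relative uncertainties combine in quadrature:
  (1·δV/V)² = (1×0.0289)² = 0.000833;  (-1·δt/t)² = (-1×0.0927)² = 0.00859
δQ/Q = √(0.00942) = 0.0971
Q = 0.07919 L/s, so δQ = 0.0971 × 0.07919 = 0.00769 L/s.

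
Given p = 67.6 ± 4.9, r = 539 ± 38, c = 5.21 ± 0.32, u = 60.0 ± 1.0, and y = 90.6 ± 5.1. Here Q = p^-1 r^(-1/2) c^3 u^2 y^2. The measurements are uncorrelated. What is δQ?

6.2e+05

Q is a product of powers, so relative uncertainties combine in quadrature:
  (-1·δp/p)² = (-1×0.0725)² = 0.00525;  (−½·δr/r)² = (-0.5×0.0705)² = 0.00124;  (3·δc/c)² = (3×0.0614)² = 0.0340;  (2·δu/u)² = (2×0.0167)² = 0.00111;  (2·δy/y)² = (2×0.0563)² = 0.0127
δQ/Q = √(0.0542) = 0.233
Q = 2.66e+06, so δQ = 0.233 × 2.66e+06 = 6.2e+05.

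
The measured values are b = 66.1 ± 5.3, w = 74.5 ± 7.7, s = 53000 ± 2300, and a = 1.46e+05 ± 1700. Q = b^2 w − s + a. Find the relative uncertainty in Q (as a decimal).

Let p = b^2·w = 3.26e+05. δp/p = √((2·δb/b)² + (1·δw/w)²) = √(0.0257 + 0.0107) = 0.191, so δp = 62100.
Q = p − s + a: δQ = √(δp² + δs² + δa²) = √(3.86e+09 + 5.29e+06 + 2.89e+06) = 62200
Q = 4.19e+05, so δQ/Q = 62200/4.19e+05 = 0.149.

0.149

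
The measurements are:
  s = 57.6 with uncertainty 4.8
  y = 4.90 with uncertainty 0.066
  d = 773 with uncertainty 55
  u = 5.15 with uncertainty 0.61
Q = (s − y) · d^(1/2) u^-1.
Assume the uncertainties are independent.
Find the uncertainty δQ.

Let w = s − y = 52.7. δw = √(δs² + δy²) = √(23.0 + 0.00436) = 4.80, so δw/w = 0.0911.
Q is then a monomial in w, d, u:
δQ/Q = √((δw/w)² + (½·δd/d)² + (-1·δu/u)²) = √(0.00830 + 0.00127 + 0.0140) = 0.154
Q = 285, so δQ = 0.154 × 285 = 43.7.

43.7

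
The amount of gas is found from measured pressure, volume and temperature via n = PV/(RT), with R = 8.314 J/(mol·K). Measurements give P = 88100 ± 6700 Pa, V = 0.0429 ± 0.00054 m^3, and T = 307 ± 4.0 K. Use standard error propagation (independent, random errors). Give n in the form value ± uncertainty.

Products/powers → add relative errors in quadrature, weighted by exponent:
  (1·δP/P)² = (1×0.0760)² = 0.00578;  (1·δV/V)² = (1×0.0126)² = 0.000158;  (-1·δT/T)² = (-1×0.0130)² = 0.000170
δn/n = √(0.00611) = 0.0782
n = 1.48 mol, so δn = 0.0782 × 1.48 = 0.116 mol.

1.48 ± 0.116 mol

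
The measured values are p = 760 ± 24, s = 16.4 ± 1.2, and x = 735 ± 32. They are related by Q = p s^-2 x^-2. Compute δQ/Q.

0.173

Q is a product of powers, so relative uncertainties combine in quadrature:
  (1·δp/p)² = (1×0.0316)² = 0.000997;  (-2·δs/s)² = (-2×0.0732)² = 0.0214;  (-2·δx/x)² = (-2×0.0435)² = 0.00758
δQ/Q = √(0.0300) = 0.173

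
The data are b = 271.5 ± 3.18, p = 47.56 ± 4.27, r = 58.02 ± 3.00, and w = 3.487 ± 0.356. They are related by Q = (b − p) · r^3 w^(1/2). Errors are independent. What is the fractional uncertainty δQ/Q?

Let u = b − p = 223.9. δu = √(δb² + δp²) = √(10.1 + 18.2) = 5.32, so δu/u = 0.0238.
Q is then a monomial in u, r, w:
δQ/Q = √((δu/u)² + (3·δr/r)² + (½·δw/w)²) = √(0.000565 + 0.0241 + 0.00261) = 0.165

0.165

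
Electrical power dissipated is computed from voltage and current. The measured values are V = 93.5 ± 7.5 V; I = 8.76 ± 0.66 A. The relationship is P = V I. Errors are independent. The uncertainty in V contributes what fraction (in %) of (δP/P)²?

53.1%

(δP/P)² = (1·δV/V)² + (1·δI/I)²
  V term: (1×0.0802)² = 0.00643
  I term: (1×0.0753)² = 0.00568
Total = 0.0121. Share from V = 0.00643/0.0121 = 0.531.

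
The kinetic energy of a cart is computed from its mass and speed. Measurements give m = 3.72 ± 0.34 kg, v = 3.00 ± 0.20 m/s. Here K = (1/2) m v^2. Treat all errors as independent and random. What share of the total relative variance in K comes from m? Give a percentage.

32.0%

(δK/K)² = (1·δm/m)² + (2·δv/v)²
  m term: (1×0.0914)² = 0.00835
  v term: (2×0.0667)² = 0.0178
Total = 0.0261. Share from m = 0.00835/0.0261 = 0.320.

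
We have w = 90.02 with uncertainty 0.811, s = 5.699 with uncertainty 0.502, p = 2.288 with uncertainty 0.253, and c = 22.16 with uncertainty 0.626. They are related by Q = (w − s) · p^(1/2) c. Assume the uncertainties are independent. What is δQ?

Let u = w − s = 84.32. δu = √(δw² + δs²) = √(0.658 + 0.252) = 0.954, so δu/u = 0.0113.
Q is then a monomial in u, p, c:
δQ/Q = √((δu/u)² + (½·δp/p)² + (1·δc/c)²) = √(0.000128 + 0.00306 + 0.000798) = 0.0631
Q = 2826, so δQ = 0.0631 × 2826 = 178.

178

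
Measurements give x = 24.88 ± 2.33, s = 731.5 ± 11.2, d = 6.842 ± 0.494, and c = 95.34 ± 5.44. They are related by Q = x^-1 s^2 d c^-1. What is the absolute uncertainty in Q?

208

Relative error in a monomial: (δQ/Q)² = Σ (nᵢ · δxᵢ/xᵢ)².
  (-1·δx/x)² = (-1×0.0936)² = 0.00877;  (2·δs/s)² = (2×0.0153)² = 0.000938;  (1·δd/d)² = (1×0.0722)² = 0.00521;  (-1·δc/c)² = (-1×0.0571)² = 0.00326
δQ/Q = √(0.0182) = 0.135
Q = 1543, so δQ = 0.135 × 1543 = 208.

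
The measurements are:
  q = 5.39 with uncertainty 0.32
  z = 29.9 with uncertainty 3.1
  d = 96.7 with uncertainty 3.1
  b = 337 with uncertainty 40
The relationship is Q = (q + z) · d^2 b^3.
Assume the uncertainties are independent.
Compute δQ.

Let u = q + z = 35.3. δu = √(δq² + δz²) = √(0.102 + 9.61) = 3.12, so δu/u = 0.0883.
Q is then a monomial in u, d, b:
δQ/Q = √((δu/u)² + (2·δd/d)² + (3·δb/b)²) = √(0.00780 + 0.00411 + 0.127) = 0.372
Q = 1.26e+13, so δQ = 0.372 × 1.26e+13 = 4.7e+12.

4.7e+12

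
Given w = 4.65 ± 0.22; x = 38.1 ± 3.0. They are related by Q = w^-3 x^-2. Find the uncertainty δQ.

1.45e-06

Products/powers → add relative errors in quadrature, weighted by exponent:
  (-3·δw/w)² = (-3×0.0473)² = 0.0201;  (-2·δx/x)² = (-2×0.0787)² = 0.0248
δQ/Q = √(0.0449) = 0.212
Q = 6.85e-06, so δQ = 0.212 × 6.85e-06 = 1.45e-06.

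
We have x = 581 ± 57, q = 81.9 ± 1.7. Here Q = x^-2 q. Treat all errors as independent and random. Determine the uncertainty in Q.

For a monomial Q ∝ x^-2, q, fractional errors add in quadrature:
  (-2·δx/x)² = (-2×0.0981)² = 0.0385;  (1·δq/q)² = (1×0.0208)² = 0.000431
δQ/Q = √(0.0389) = 0.197
Q = 0.000243, so δQ = 0.197 × 0.000243 = 4.79e-05.

4.79e-05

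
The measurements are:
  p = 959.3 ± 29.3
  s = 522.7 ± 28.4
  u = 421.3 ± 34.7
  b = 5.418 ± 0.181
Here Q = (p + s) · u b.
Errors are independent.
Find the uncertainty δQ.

3.15e+05

Let w = p + s = 1482. δw = √(δp² + δs²) = √(858 + 807) = 40.8, so δw/w = 0.0275.
Q is then a monomial in w, u, b:
δQ/Q = √((δw/w)² + (1·δu/u)² + (1·δb/b)²) = √(0.000758 + 0.00678 + 0.00112) = 0.0930
Q = 3.383e+06, so δQ = 0.0930 × 3.383e+06 = 3.15e+05.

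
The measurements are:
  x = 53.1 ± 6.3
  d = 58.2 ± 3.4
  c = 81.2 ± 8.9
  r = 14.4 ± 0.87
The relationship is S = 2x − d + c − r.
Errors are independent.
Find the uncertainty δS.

Each term contributes (cᵢ δxᵢ)² to (δS)²:
  (2·δx)² = 159;  (δd)² = 11.6;  (δc)² = 79.2;  (δr)² = 0.757
δS = √(250) = 15.8

15.8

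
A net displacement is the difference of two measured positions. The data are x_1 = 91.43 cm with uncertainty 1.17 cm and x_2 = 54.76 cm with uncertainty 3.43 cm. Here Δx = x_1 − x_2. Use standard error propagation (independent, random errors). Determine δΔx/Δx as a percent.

For a sum/difference, combine absolute errors in quadrature:
  (δx_1)² = 1.37;  (δx_2)² = 11.8
δΔx = √(13.1) = 3.62 cm
Δx = 36.67 cm, so δΔx/Δx = 3.62/36.67 = 0.0988.

9.88%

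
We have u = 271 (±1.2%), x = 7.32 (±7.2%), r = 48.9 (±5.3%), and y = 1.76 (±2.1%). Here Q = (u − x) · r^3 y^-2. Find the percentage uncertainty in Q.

Let w = u − x = 264. δw = √(δu² + δx²) = √(10.6 + 0.278) = 3.29, so δw/w = 0.0125.
Q is then a monomial in w, r, y:
δQ/Q = √((δw/w)² + (3·δr/r)² + (-2·δy/y)²) = √(0.000156 + 0.0253 + 0.00176) = 0.165

16.5%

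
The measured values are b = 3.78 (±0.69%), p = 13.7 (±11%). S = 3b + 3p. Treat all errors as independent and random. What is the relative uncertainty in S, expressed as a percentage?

Each term contributes (cᵢ δxᵢ)² to (δS)²:
  (3·δb)² = 0.00612;  (3·δp)² = 20.4
δS = √(20.4) = 4.52
S = 52.4, so δS/S = 4.52/52.4 = 0.0862.

8.62%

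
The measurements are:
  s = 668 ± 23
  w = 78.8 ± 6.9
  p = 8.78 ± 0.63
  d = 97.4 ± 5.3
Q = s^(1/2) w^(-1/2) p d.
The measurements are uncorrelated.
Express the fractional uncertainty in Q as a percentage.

10.2%

Relative error in a monomial: (δQ/Q)² = Σ (nᵢ · δxᵢ/xᵢ)².
  (½·δs/s)² = (0.5×0.0344)² = 0.000296;  (−½·δw/w)² = (-0.5×0.0876)² = 0.00192;  (1·δp/p)² = (1×0.0718)² = 0.00515;  (1·δd/d)² = (1×0.0544)² = 0.00296
δQ/Q = √(0.0103) = 0.102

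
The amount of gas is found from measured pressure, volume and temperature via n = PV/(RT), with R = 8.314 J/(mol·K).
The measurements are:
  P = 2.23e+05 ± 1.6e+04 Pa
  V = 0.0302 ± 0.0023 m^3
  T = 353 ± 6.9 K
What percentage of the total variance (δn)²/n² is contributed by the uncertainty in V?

(δn/n)² = (1·δP/P)² + (1·δV/V)² + (-1·δT/T)²
  P term: (1×0.0717)² = 0.00515
  V term: (1×0.0762)² = 0.00580
  T term: (-1×0.0195)² = 0.000382
Total = 0.0113. Share from V = 0.00580/0.0113 = 0.512.

51.2%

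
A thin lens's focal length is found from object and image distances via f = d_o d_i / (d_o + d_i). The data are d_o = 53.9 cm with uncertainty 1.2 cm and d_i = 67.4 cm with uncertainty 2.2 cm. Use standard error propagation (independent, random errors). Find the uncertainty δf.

∂f/∂d_o = (d_i/(d_o+d_i))² = 0.309;  ∂f/∂d_i = (d_o/(d_o+d_i))² = 0.197
δf = √((∂f/∂d_o · δd_o)² + (∂f/∂d_i · δd_i)²) = √(0.137 + 0.189) = 0.571 cm

0.571 cm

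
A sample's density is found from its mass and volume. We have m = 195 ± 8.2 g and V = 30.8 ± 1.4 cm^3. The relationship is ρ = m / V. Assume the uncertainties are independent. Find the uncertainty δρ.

Relative error in a monomial: (δρ/ρ)² = Σ (nᵢ · δxᵢ/xᵢ)².
  (1·δm/m)² = (1×0.0421)² = 0.00177;  (-1·δV/V)² = (-1×0.0455)² = 0.00207
δρ/ρ = √(0.00383) = 0.0619
ρ = 6.33 g/cm^3, so δρ = 0.0619 × 6.33 = 0.392 g/cm^3.

0.392 g/cm^3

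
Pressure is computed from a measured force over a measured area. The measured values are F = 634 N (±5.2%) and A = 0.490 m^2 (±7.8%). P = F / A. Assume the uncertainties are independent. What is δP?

Products/powers → add relative errors in quadrature, weighted by exponent:
  (1·δF/F)² = (1×0.0520)² = 0.00270;  (-1·δA/A)² = (-1×0.0780)² = 0.00608
δP/P = √(0.00879) = 0.0937
P = 1290 Pa, so δP = 0.0937 × 1290 = 121 Pa.

121 Pa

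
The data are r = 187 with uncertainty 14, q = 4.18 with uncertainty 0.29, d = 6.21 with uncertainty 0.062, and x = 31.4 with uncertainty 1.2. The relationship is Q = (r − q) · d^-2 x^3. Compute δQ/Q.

Let u = r − q = 183. δu = √(δr² + δq²) = √(196 + 0.0841) = 14.0, so δu/u = 0.0766.
Q is then a monomial in u, d, x:
δQ/Q = √((δu/u)² + (-2·δd/d)² + (3·δx/x)²) = √(0.00587 + 0.000399 + 0.0131) = 0.139

0.139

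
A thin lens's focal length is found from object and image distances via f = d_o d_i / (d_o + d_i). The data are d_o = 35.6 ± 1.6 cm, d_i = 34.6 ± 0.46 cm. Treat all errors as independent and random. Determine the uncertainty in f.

∂f/∂d_o = (d_i/(d_o+d_i))² = 0.243;  ∂f/∂d_i = (d_o/(d_o+d_i))² = 0.257
δf = √((∂f/∂d_o · δd_o)² + (∂f/∂d_i · δd_i)²) = √(0.151 + 0.0140) = 0.406 cm

0.406 cm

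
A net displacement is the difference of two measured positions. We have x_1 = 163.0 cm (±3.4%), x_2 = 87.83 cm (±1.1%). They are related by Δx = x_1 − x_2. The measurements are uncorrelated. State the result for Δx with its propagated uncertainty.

75.17 ± 5.63 cm

Δx is a linear combination, so absolute uncertainties add in quadrature:
  (δx_1)² = 30.7;  (δx_2)² = 0.933
δΔx = √(31.6) = 5.63 cm
Δx = 75.17 cm.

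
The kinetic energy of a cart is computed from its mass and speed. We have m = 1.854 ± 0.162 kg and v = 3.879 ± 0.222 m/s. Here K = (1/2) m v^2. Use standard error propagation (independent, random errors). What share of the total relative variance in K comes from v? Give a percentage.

63.2%

(δK/K)² = (1·δm/m)² + (2·δv/v)²
  m term: (1×0.0874)² = 0.00764
  v term: (2×0.0572)² = 0.0131
Total = 0.0207. Share from v = 0.0131/0.0207 = 0.632.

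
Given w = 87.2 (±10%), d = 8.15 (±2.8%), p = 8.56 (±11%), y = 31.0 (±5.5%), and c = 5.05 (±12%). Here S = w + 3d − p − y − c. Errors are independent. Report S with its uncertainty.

67.0 ± 8.98

S is a linear combination, so absolute uncertainties add in quadrature:
  (δw)² = 76.0;  (3·δd)² = 0.469;  (δp)² = 0.887;  (δy)² = 2.91;  (δc)² = 0.367
δS = √(80.7) = 8.98
S = 67.0.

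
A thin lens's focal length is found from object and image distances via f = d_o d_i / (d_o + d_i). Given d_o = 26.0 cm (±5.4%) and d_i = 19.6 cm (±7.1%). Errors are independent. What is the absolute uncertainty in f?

∂f/∂d_o = (d_i/(d_o+d_i))² = 0.185;  ∂f/∂d_i = (d_o/(d_o+d_i))² = 0.325
δf = √((∂f/∂d_o · δd_o)² + (∂f/∂d_i · δd_i)²) = √(0.0673 + 0.205) = 0.521 cm

0.521 cm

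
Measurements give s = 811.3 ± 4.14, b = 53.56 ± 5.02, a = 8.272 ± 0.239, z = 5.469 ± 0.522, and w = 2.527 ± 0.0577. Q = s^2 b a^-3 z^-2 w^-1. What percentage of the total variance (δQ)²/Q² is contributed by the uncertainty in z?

68.3%

(δQ/Q)² = (2·δs/s)² + (1·δb/b)² + (-3·δa/a)² + (-2·δz/z)² + (-1·δw/w)²
  s term: (2×0.00510)² = 0.000104
  b term: (1×0.0937)² = 0.00878
  a term: (-3×0.0289)² = 0.00751
  z term: (-2×0.0954)² = 0.0364
  w term: (-1×0.0228)² = 0.000521
Total = 0.0534. Share from z = 0.0364/0.0534 = 0.683.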